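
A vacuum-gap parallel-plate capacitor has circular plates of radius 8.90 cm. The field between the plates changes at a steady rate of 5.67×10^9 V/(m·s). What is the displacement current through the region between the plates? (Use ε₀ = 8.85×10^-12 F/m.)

1.25×10^-3 A

With a uniform field, Φ_E = EA, so I_d = ε₀ A dE/dt = 1.25×10^-3 A.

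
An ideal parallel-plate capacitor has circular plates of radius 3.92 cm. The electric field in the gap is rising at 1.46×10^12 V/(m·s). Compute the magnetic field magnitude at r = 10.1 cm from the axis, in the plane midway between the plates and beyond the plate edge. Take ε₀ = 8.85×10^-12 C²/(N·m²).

1.24×10^-7 T

Through the whole plate area (πR² = 4.827×10^-3 m²), I_d = ε₀ πR² dE/dt = 0.06237 A.
Outside the plates the loop encloses all of I_d, so B·2πr = μ₀ I_d and B = 1.24×10^-7 T.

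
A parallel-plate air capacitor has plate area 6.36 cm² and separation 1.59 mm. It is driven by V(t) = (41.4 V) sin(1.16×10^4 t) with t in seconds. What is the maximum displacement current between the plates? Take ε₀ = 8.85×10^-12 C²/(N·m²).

The displacement current equals the conduction current C dV/dt, which peaks at C V₀ ω.
With C = ε₀A/d = (8.85×10^-12)(6.36×10^-4)/(1.59×10^-3) = 3.540×10^-12 F and ω = 1.16×10^4 rad/s, I_d,max = (3.540×10^-12)(41.4)(1.16×10^4) = 1.70×10^-6 A.

1.70×10^-6 A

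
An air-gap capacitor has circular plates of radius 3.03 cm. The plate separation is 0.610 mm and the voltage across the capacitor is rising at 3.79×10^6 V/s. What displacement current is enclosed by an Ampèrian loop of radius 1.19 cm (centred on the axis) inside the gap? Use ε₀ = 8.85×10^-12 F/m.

2.45×10^-5 A

I_d = C dV/dt with C = ε₀πR²/d = 4.184×10^-11 F, so I_d = (4.184×10^-11)(3.79×10^6) = 1.586×10^-4 A.
Through an area πr² the displacement current is I_d·(πr²/πR²) = I_d (r/R)² = 2.45×10^-5 A.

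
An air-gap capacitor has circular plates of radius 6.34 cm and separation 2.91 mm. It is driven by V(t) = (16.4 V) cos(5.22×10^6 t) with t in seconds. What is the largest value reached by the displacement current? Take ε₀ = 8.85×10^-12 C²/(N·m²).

3.29×10^-3 A

(dE/dt)_max = V₀ω/d = 2.942×10^10 V/(m·s); ω = 5.22×10^6 rad/s.
I_d,max = ε₀ A (dE/dt)_max = (8.85×10^-12)(0.01263)(2.942×10^10) = 3.29×10^-3 A.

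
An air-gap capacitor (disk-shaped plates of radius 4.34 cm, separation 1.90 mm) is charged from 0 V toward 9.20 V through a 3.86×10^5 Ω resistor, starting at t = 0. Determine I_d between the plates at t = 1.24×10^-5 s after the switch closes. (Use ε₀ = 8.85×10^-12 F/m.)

C = ε₀A/d = (8.85×10^-12)(5.917×10^-3)/(1.90×10^-3) = 2.756×10^-11 F, so τ = RC = 1.064×10^-5 s.
The conduction current is I(t) = (V₀/R) e^(−t/τ), and the displacement current between the plates equals it.
t/τ = 1.165; I_d = (9.20/3.86×10^5) · e^(−1.165) = (2.383×10^-5)(0.3119) = 7.43×10^-6 A.

7.43×10^-6 A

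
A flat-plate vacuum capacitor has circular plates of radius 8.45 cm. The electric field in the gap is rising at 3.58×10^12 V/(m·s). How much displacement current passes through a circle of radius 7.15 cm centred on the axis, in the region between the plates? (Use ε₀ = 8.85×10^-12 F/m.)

0.509 A

Through the whole plate area (πR² = 0.02243 m²), I_d = ε₀ πR² dE/dt = 0.7106 A.
The field is uniform, so I_d,enc = I_d (r/R)² = (0.7106)(7.15/8.45)² = 0.509 A.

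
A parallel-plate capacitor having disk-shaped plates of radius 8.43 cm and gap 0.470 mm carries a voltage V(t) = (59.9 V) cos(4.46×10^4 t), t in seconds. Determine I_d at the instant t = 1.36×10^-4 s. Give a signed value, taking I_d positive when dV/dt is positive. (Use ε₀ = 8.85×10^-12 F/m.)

2.42×10^-4 A

dE/dt = (V₀ω/d)·−sin(ωt) with ωt = 6.0656 rad: (59.9)(4.46×10^4)(0.2159)/(4.70×10^-4) = 1.227×10^9 V/(m·s).
I_d = ε₀ A dE/dt = (8.85×10^-12)(0.02233)(1.227×10^9) = 2.42×10^-4 A.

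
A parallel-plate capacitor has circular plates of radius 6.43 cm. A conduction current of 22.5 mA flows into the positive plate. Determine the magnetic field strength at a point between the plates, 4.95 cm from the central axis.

By continuity the displacement current in the gap matches the conduction current: I_d = 0.0225 A.
∮B·dl = μ₀ I_d,enc with I_d,enc = I_d r²/R² = 0.01333 A; so B = μ₀ I_d,enc/(2πr) = 5.39×10^-8 T.

5.39×10^-8 T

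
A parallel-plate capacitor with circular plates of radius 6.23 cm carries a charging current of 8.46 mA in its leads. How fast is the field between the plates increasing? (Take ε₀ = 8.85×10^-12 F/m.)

7.84×10^10 V/(m·s)

The displacement current between the plates equals the conduction current, I_d = 8.46 mA.
Since I_d = ε₀ A dE/dt, dE/dt = I_d/(ε₀A) = (8.46×10^-3)/((8.85×10^-12)(0.01219)) = 7.84×10^10 V/(m·s).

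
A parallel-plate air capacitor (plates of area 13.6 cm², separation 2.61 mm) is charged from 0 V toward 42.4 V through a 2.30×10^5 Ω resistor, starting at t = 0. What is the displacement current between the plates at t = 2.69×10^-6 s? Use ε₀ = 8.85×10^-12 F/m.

C = ε₀A/d = (8.85×10^-12)(1.36×10^-3)/(2.61×10^-3) = 4.611×10^-12 F and τ = RC = 1.061×10^-6 s. I_d in the gap equals the RC charging current.
I_d(t) = (V₀/R) e^(−t/τ) = 1.843×10^-4 · e^(−2.535) = 1.46×10^-5 A.

1.46×10^-5 A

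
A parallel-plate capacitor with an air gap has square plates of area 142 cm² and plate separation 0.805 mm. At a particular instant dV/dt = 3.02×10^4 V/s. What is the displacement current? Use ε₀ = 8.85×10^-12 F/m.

The displacement current equals the charging current C dV/dt. With C = ε₀A/d = (8.85×10^-12)(0.0142)/(8.05×10^-4) = 1.561×10^-10 F, I_d = (1.561×10^-10)(3.02×10^4) = 4.71×10^-6 A.

4.71×10^-6 A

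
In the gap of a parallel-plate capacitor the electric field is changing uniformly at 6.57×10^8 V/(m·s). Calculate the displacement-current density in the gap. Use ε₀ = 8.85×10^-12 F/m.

5.81×10^-3 A/m²

The displacement-current density is ε₀ ∂E/∂t = (8.85×10^-12)(6.57×10^8) = 5.81×10^-3 A/m².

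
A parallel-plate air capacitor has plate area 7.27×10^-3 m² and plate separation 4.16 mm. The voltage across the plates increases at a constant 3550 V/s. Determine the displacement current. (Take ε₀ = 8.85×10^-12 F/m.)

E = V/d so dE/dt = (dV/dt)/d = 8.534×10^5 V/(m·s), and I_d = ε₀ A dE/dt = (8.85×10^-12)(7.27×10^-3)(8.534×10^5) = 5.49×10^-8 A.

5.49×10^-8 A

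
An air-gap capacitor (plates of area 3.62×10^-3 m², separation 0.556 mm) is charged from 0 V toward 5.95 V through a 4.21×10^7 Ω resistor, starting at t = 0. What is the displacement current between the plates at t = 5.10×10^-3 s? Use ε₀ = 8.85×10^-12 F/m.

1.73×10^-8 A

C = ε₀A/d = (8.85×10^-12)(3.62×10^-3)/(5.56×10^-4) = 5.762×10^-11 F and τ = RC = 2.426×10^-3 s. I_d in the gap equals the RC charging current.
I_d(t) = (V₀/R) e^(−t/τ) = 1.413×10^-7 · e^(−2.102) = 1.73×10^-8 A.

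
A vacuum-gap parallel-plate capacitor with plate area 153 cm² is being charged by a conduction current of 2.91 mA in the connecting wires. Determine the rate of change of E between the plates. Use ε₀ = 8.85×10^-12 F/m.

2.15×10^10 V/(m·s)

The displacement current between the plates equals the conduction current, I_d = 2.91 mA.
Inverting I_d = ε₀ A dE/dt gives dE/dt = 2.91×10^-3 / (8.85×10^-12 · 0.0153) = 2.15×10^10 V/(m·s).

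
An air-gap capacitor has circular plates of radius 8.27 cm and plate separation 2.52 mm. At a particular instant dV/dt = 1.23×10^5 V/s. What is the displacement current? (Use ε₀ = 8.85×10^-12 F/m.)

9.28×10^-6 A

The displacement current equals the charging current C dV/dt. With C = ε₀A/d = (8.85×10^-12)(0.02149)/(2.52×10^-3) = 7.547×10^-11 F, I_d = (7.547×10^-11)(1.23×10^5) = 9.28×10^-6 A.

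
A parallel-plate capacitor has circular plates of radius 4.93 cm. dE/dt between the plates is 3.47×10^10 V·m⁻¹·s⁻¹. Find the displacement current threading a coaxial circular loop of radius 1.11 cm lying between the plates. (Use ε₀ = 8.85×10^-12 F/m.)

1.19×10^-4 A

Total displacement current: I_d = ε₀(πR²)(dE/dt) = (8.85×10^-12)(7.636×10^-3)(3.47×10^10) = 2.345×10^-3 A.
Since J_d is uniform, the enclosed fraction is (r/R)² = 0.05069, giving I_d,enc = 1.19×10^-4 A.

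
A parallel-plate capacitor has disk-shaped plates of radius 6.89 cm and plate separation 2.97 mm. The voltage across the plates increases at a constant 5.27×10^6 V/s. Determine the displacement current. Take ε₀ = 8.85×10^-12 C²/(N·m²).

2.34×10^-4 A

The displacement current equals the charging current C dV/dt. With C = ε₀A/d = (8.85×10^-12)(0.01491)/(2.97×10^-3) = 4.443×10^-11 F, I_d = (4.443×10^-11)(5.27×10^6) = 2.34×10^-4 A.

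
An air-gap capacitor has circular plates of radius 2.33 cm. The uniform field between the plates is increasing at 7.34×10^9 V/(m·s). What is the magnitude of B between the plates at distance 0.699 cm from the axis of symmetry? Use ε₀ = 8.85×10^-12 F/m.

2.85×10^-10 T

I_d = ε₀ dΦ_E/dt = ε₀ πR² (dE/dt) = (8.85×10^-12)(1.706×10^-3)(7.34×10^9) = 1.108×10^-4 A through the full plate area.
∮B·dl = μ₀ I_d,enc with I_d,enc = I_d r²/R² = 9.972×10^-6 A; so B = μ₀ I_d,enc/(2πr) = 2.85×10^-10 T.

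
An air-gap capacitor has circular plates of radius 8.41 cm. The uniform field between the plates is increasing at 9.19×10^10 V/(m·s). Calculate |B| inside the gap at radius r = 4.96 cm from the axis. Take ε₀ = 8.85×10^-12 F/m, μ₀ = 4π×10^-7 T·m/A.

Through the whole plate area (πR² = 0.02222 m²), I_d = ε₀ πR² dE/dt = 0.01807 A.
For r < R the Ampère–Maxwell law gives B(2πr) = μ₀ I_d (r²/R²), so B = μ₀ I_d r/(2πR²) = (4π×10^-7)(0.01807)(0.0496)/(2π·0.0841²) = 2.53×10^-8 T.

2.53×10^-8 T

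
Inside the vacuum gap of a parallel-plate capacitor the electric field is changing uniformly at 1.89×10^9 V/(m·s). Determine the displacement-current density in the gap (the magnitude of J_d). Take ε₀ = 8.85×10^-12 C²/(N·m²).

The displacement-current density is ε₀ ∂E/∂t = (8.85×10^-12)(1.89×10^9) = 0.0167 A/m².

0.0167 A/m²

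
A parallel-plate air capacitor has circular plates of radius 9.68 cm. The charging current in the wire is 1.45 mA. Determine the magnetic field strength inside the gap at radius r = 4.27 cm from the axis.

By continuity the displacement current in the gap matches the conduction current: I_d = 1.45×10^-3 A.
For r < R the Ampère–Maxwell law gives B(2πr) = μ₀ I_d (r²/R²), so B = μ₀ I_d r/(2πR²) = (4π×10^-7)(1.45×10^-3)(0.0427)/(2π·0.0968²) = 1.32×10^-9 T.

1.32×10^-9 T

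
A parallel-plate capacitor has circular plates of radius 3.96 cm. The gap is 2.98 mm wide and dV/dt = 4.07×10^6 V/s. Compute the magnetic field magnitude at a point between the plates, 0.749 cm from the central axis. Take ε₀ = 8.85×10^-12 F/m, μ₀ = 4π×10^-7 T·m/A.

5.69×10^-11 T

With E = V/d, dE/dt = 1.366×10^9 V/(m·s) and πR² = 4.927×10^-3 m², giving I_d = ε₀ πR² dE/dt = 5.956×10^-5 A.
An Ampèrian loop of radius r encloses a fraction (r/R)² of I_d. Then B·2πr = μ₀ I_d (r/R)², giving B = μ₀ I_d r/(2πR²) = 5.69×10^-11 T.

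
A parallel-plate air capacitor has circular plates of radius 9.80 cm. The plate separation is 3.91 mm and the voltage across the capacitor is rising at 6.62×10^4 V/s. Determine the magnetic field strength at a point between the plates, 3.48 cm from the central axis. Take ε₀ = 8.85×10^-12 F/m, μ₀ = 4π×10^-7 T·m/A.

I_d = C dV/dt with C = ε₀πR²/d = 6.829×10^-11 F, so I_d = (6.829×10^-11)(6.62×10^4) = 4.521×10^-6 A.
An Ampèrian loop of radius r encloses a fraction (r/R)² of I_d. Then B·2πr = μ₀ I_d (r/R)², giving B = μ₀ I_d r/(2πR²) = 3.28×10^-12 T.

3.28×10^-12 T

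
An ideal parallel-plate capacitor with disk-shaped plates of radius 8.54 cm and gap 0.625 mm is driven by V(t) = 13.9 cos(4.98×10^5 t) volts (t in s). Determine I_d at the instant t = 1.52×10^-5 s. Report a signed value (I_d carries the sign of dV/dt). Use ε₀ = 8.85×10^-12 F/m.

dE/dt = (V₀ω/d)·−sin(ωt) with ωt = 7.5696 rad: (13.9)(4.98×10^5)(-0.9598)/(6.25×10^-4) = -1.063×10^10 V/(m·s).
I_d = ε₀ A dE/dt = (8.85×10^-12)(0.02291)(-1.063×10^10) = -2.16×10^-3 A.

-2.16×10^-3 A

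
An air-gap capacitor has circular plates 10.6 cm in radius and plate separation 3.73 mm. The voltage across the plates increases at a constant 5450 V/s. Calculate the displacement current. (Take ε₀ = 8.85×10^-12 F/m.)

The displacement current equals the charging current C dV/dt. With C = ε₀A/d = (8.85×10^-12)(0.03530)/(3.73×10^-3) = 8.375×10^-11 F, I_d = (8.375×10^-11)(5450) = 4.56×10^-7 A.

4.56×10^-7 A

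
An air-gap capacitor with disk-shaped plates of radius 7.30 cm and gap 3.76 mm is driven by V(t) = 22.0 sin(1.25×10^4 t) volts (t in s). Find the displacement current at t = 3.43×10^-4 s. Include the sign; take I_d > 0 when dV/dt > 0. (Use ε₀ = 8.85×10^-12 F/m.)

dV/dt = (22.0)(1.25×10^4)·cos(4.2875) = -1.134×10^5 V/s.
I_d = C dV/dt with C = ε₀A/d = (8.85×10^-12)(0.01674)/(3.76×10^-3) = 3.940×10^-11 F, so I_d = (3.940×10^-11)(-1.134×10^5) = -4.47×10^-6 A.

-4.47×10^-6 A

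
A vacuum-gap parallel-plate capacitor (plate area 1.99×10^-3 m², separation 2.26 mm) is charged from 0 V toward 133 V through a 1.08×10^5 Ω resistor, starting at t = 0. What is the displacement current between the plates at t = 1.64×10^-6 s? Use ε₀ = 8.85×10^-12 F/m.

1.75×10^-4 A

C = ε₀A/d = (8.85×10^-12)(1.99×10^-3)/(2.26×10^-3) = 7.793×10^-12 F, so τ = RC = 8.416×10^-7 s.
The conduction current is I(t) = (V₀/R) e^(−t/τ), and the displacement current between the plates equals it.
t/τ = 1.949; I_d = (133/1.08×10^5) · e^(−1.949) = (1.231×10^-3)(0.1424) = 1.75×10^-4 A.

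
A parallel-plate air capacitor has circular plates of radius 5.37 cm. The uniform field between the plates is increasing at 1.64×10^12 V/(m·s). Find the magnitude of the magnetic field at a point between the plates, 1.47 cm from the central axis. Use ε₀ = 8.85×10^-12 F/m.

I_d = ε₀ dΦ_E/dt = ε₀ πR² (dE/dt) = (8.85×10^-12)(9.059×10^-3)(1.64×10^12) = 0.1315 A through the full plate area.
∮B·dl = μ₀ I_d,enc with I_d,enc = I_d r²/R² = 9.854×10^-3 A; so B = μ₀ I_d,enc/(2πr) = 1.34×10^-7 T.

1.34×10^-7 T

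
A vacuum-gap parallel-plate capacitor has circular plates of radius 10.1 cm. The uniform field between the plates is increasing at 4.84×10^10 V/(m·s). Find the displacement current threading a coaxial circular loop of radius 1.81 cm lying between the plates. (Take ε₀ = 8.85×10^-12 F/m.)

4.41×10^-4 A

Through the whole plate area (πR² = 0.03205 m²), I_d = ε₀ πR² dE/dt = 0.01373 A.
Since J_d is uniform, the enclosed fraction is (r/R)² = 0.03212, giving I_d,enc = 4.41×10^-4 A.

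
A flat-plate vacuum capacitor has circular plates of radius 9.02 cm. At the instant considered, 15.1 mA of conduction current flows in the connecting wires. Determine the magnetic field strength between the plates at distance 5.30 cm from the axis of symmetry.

1.97×10^-8 T

No conduction current crosses the gap, so I_d there equals the 0.0151 A in the leads.
For r < R the Ampère–Maxwell law gives B(2πr) = μ₀ I_d (r²/R²), so B = μ₀ I_d r/(2πR²) = (4π×10^-7)(0.0151)(0.0530)/(2π·0.0902²) = 1.97×10^-8 T.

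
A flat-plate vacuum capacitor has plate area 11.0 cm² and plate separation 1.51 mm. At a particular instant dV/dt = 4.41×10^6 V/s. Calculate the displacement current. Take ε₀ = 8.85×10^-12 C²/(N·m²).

C = ε₀A/d = (8.85×10^-12)(1.10×10^-3)/(1.51×10^-3) = 6.447×10^-12 F.
I_d = C dV/dt = (6.447×10^-12)(4.41×10^6) = 2.84×10^-5 A.

2.84×10^-5 A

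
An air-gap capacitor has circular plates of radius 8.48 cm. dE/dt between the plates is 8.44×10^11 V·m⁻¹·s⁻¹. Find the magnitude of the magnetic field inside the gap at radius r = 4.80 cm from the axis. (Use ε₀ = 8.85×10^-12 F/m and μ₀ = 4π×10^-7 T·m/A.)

Through the whole plate area (πR² = 0.02259 m²), I_d = ε₀ πR² dE/dt = 0.1687 A.
∮B·dl = μ₀ I_d,enc with I_d,enc = I_d r²/R² = 0.05405 A; so B = μ₀ I_d,enc/(2πr) = 2.25×10^-7 T.

2.25×10^-7 T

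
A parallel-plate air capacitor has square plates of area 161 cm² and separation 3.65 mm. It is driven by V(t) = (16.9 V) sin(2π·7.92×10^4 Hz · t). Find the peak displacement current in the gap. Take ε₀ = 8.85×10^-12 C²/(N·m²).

3.28×10^-4 A

The displacement current equals the conduction current C dV/dt, which peaks at C V₀ ω.
With C = ε₀A/d = (8.85×10^-12)(0.0161)/(3.65×10^-3) = 3.904×10^-11 F and ω = 2πf = 4.976×10^5 rad/s, I_d,max = (3.904×10^-11)(16.9)(4.976×10^5) = 3.28×10^-4 A.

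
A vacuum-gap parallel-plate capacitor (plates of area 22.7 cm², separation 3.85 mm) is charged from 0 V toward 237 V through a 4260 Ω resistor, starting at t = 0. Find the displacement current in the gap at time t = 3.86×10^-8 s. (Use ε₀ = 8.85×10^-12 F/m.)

9.80×10^-3 A

With C = ε₀A/d = (8.85×10^-12)(2.27×10^-3)/(3.85×10^-3) = 5.218×10^-12 F, the time constant is τ = RC = 2.223×10^-8 s, so t/τ = 1.736 and e^(−t/τ) = 0.1762.
I_d = I_cond = (V₀/R) e^(−t/τ) = (0.05563)(0.1762) = 9.80×10^-3 A.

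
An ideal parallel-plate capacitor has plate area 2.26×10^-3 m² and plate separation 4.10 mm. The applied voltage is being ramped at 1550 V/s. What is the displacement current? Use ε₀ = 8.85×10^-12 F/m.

7.56×10^-9 A

The displacement current equals the charging current C dV/dt. With C = ε₀A/d = (8.85×10^-12)(2.26×10^-3)/(4.10×10^-3) = 4.878×10^-12 F, I_d = (4.878×10^-12)(1550) = 7.56×10^-9 A.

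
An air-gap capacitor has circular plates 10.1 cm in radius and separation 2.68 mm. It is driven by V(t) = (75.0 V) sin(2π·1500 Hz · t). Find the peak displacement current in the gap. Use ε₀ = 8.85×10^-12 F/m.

7.48×10^-5 A

(dE/dt)_max = V₀ω/d = 2.638×10^8 V/(m·s); ω = 2πf = 9425 rad/s.
I_d,max = ε₀ A (dE/dt)_max = (8.85×10^-12)(0.03205)(2.638×10^8) = 7.48×10^-5 A.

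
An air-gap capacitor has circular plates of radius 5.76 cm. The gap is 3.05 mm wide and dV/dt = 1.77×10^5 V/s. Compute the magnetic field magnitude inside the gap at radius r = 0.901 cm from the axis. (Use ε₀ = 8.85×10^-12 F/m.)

2.91×10^-12 T

dE/dt = (dV/dt)/d = 5.803×10^7 V/(m·s); I_d = ε₀(πR²)(dE/dt) = (8.85×10^-12)(0.01042)(5.803×10^7) = 5.351×10^-6 A.
For r < R the Ampère–Maxwell law gives B(2πr) = μ₀ I_d (r²/R²), so B = μ₀ I_d r/(2πR²) = (4π×10^-7)(5.351×10^-6)(9.01×10^-3)/(2π·0.0576²) = 2.91×10^-12 T.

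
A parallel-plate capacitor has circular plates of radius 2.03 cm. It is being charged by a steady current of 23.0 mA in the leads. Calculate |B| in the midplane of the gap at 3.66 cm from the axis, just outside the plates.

1.26×10^-7 T

By continuity the displacement current in the gap matches the conduction current: I_d = 0.0230 A.
For r ≥ R the full I_d is enclosed: B = μ₀ I_d/(2πr) = (4π×10^-7)(0.0230)/(2π·0.0366) = 1.26×10^-7 T.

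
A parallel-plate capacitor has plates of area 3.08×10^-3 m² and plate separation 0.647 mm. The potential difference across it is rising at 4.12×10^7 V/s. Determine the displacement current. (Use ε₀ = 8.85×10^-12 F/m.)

C = ε₀A/d = (8.85×10^-12)(3.08×10^-3)/(6.47×10^-4) = 4.213×10^-11 F.
I_d = C dV/dt = (4.213×10^-11)(4.12×10^7) = 1.74×10^-3 A.

1.74×10^-3 A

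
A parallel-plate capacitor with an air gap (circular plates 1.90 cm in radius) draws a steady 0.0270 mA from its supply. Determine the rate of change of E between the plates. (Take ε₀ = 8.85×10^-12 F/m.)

By continuity, I_d in the gap equals the 0.0270 mA flowing in the wire.
Then dE/dt = I_d/(ε₀A) = 2.69×10^9 V/(m·s).

2.69×10^9 V/(m·s)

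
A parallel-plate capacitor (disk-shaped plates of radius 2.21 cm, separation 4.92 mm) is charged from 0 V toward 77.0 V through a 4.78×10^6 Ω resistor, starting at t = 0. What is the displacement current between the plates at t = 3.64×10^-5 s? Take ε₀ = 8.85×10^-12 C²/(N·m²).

1.02×10^-6 A

C = ε₀A/d = (8.85×10^-12)(1.534×10^-3)/(4.92×10^-3) = 2.759×10^-12 F and τ = RC = 1.319×10^-5 s. I_d in the gap equals the RC charging current.
I_d(t) = (V₀/R) e^(−t/τ) = 1.611×10^-5 · e^(−2.760) = 1.02×10^-6 A.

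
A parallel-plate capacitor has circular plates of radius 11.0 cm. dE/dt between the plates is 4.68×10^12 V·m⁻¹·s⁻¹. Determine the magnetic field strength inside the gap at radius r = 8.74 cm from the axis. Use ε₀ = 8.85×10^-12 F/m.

2.27×10^-6 T

I_d = ε₀ dΦ_E/dt = ε₀ πR² (dE/dt) = (8.85×10^-12)(0.03801)(4.68×10^12) = 1.574 A through the full plate area.
∮B·dl = μ₀ I_d,enc with I_d,enc = I_d r²/R² = 0.9937 A; so B = μ₀ I_d,enc/(2πr) = 2.27×10^-6 T.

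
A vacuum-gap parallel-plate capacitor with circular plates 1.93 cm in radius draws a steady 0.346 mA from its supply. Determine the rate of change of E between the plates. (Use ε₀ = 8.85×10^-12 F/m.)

3.34×10^10 V/(m·s)

By continuity, I_d in the gap equals the 0.346 mA flowing in the wire.
Then dE/dt = I_d/(ε₀A) = 3.34×10^10 V/(m·s).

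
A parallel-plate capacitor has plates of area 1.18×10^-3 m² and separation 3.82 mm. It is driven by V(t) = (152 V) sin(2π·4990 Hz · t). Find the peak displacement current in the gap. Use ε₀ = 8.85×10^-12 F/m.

The displacement current equals the conduction current C dV/dt, which peaks at C V₀ ω.
With C = ε₀A/d = (8.85×10^-12)(1.18×10^-3)/(3.82×10^-3) = 2.734×10^-12 F and ω = 2πf = 3.135×10^4 rad/s, I_d,max = (2.734×10^-12)(152)(3.135×10^4) = 1.30×10^-5 A.

1.30×10^-5 A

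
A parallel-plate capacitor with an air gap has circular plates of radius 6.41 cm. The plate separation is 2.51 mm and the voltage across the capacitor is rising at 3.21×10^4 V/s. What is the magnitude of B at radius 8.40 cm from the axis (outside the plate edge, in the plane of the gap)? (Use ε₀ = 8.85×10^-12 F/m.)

I_d = C dV/dt with C = ε₀πR²/d = 4.552×10^-11 F, so I_d = (4.552×10^-11)(3.21×10^4) = 1.461×10^-6 A.
With r > R the enclosed displacement current is the full I_d; B = μ₀ I_d / (2πr) = 3.48×10^-12 T.

3.48×10^-12 T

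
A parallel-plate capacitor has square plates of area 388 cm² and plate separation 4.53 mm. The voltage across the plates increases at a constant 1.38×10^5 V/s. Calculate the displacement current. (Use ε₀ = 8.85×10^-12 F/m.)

The displacement current equals the charging current C dV/dt. With C = ε₀A/d = (8.85×10^-12)(0.0388)/(4.53×10^-3) = 7.580×10^-11 F, I_d = (7.580×10^-11)(1.38×10^5) = 1.05×10^-5 A.

1.05×10^-5 A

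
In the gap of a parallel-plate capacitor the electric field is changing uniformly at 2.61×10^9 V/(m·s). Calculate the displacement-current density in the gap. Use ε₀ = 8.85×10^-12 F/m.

J_d = ε₀ ∂E/∂t, so J_d = 0.0231 A/m².

0.0231 A/m²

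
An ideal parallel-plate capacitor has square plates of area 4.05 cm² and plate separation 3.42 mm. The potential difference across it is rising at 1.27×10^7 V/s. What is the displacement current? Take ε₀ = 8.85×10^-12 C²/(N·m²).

C = ε₀A/d = (8.85×10^-12)(4.05×10^-4)/(3.42×10^-3) = 1.048×10^-12 F.
I_d = C dV/dt = (1.048×10^-12)(1.27×10^7) = 1.33×10^-5 A.

1.33×10^-5 A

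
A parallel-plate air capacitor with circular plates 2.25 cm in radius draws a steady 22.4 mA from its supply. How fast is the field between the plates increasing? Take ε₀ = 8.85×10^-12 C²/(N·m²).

1.59×10^12 V/(m·s)

The displacement current between the plates equals the conduction current, I_d = 22.4 mA.
Inverting I_d = ε₀ A dE/dt gives dE/dt = 0.0224 / (8.85×10^-12 · 1.590×10^-3) = 1.59×10^12 V/(m·s).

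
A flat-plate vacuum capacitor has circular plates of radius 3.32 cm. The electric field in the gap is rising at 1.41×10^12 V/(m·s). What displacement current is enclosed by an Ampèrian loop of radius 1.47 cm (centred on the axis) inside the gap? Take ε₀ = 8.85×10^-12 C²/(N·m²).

Total displacement current: I_d = ε₀(πR²)(dE/dt) = (8.85×10^-12)(3.463×10^-3)(1.41×10^12) = 0.04321 A.
The field is uniform, so I_d,enc = I_d (r/R)² = (0.04321)(1.47/3.32)² = 8.47×10^-3 A.

8.47×10^-3 A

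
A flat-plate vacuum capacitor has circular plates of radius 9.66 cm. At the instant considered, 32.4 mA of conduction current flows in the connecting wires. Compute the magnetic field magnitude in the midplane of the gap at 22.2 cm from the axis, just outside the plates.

2.92×10^-8 T

By continuity the displacement current in the gap matches the conduction current: I_d = 0.0324 A.
Outside the plates the loop encloses all of I_d, so B·2πr = μ₀ I_d and B = 2.92×10^-8 T.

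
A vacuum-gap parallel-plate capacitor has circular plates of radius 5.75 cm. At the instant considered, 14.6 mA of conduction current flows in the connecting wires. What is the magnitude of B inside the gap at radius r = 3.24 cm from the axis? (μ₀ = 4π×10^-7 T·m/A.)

2.86×10^-8 T

No conduction current crosses the gap, so I_d there equals the 0.0146 A in the leads.
For r < R the Ampère–Maxwell law gives B(2πr) = μ₀ I_d (r²/R²), so B = μ₀ I_d r/(2πR²) = (4π×10^-7)(0.0146)(0.0324)/(2π·0.0575²) = 2.86×10^-8 T.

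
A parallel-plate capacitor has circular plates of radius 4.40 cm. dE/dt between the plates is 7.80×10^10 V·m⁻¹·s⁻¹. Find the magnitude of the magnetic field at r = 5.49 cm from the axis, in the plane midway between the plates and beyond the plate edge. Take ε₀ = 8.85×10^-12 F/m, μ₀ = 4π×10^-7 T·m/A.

I_d = ε₀ dΦ_E/dt = ε₀ πR² (dE/dt) = (8.85×10^-12)(6.082×10^-3)(7.80×10^10) = 4.198×10^-3 A through the full plate area.
For r ≥ R the full I_d is enclosed: B = μ₀ I_d/(2πr) = (4π×10^-7)(4.198×10^-3)/(2π·0.0549) = 1.53×10^-8 T.

1.53×10^-8 T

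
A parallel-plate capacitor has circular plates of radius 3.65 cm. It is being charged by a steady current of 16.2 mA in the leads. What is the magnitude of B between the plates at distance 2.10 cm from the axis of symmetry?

5.11×10^-8 T

Between the plates the displacement current equals the wire current: I_d = 16.2 mA = 0.0162 A.
For r < R the Ampère–Maxwell law gives B(2πr) = μ₀ I_d (r²/R²), so B = μ₀ I_d r/(2πR²) = (4π×10^-7)(0.0162)(0.0210)/(2π·0.0365²) = 5.11×10^-8 T.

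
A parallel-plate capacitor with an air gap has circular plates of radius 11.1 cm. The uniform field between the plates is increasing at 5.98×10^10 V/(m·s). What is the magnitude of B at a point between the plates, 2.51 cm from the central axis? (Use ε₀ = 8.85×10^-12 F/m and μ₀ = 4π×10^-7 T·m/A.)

Total displacement current: I_d = ε₀(πR²)(dE/dt) = (8.85×10^-12)(0.03871)(5.98×10^10) = 0.02049 A.
An Ampèrian loop of radius r encloses a fraction (r/R)² of I_d. Then B·2πr = μ₀ I_d (r/R)², giving B = μ₀ I_d r/(2πR²) = 8.35×10^-9 T.

8.35×10^-9 T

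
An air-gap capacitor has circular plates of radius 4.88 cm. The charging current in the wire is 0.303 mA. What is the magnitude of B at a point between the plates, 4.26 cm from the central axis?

1.08×10^-9 T

Between the plates the displacement current equals the wire current: I_d = 0.303 mA = 3.03×10^-4 A.
For r < R the Ampère–Maxwell law gives B(2πr) = μ₀ I_d (r²/R²), so B = μ₀ I_d r/(2πR²) = (4π×10^-7)(3.03×10^-4)(0.0426)/(2π·0.0488²) = 1.08×10^-9 T.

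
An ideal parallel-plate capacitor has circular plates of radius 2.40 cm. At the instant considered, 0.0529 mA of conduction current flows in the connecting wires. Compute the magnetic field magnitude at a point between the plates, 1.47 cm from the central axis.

Between the plates the displacement current equals the wire current: I_d = 0.0529 mA = 5.29×10^-5 A.
For r < R the Ampère–Maxwell law gives B(2πr) = μ₀ I_d (r²/R²), so B = μ₀ I_d r/(2πR²) = (4π×10^-7)(5.29×10^-5)(0.0147)/(2π·0.0240²) = 2.70×10^-10 T.

2.70×10^-10 T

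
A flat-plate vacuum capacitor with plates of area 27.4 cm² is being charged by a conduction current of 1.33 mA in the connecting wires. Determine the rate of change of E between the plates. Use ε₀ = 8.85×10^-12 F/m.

By continuity, I_d in the gap equals the 1.33 mA flowing in the wire.
Since I_d = ε₀ A dE/dt, dE/dt = I_d/(ε₀A) = (1.33×10^-3)/((8.85×10^-12)(2.74×10^-3)) = 5.48×10^10 V/(m·s).

5.48×10^10 V/(m·s)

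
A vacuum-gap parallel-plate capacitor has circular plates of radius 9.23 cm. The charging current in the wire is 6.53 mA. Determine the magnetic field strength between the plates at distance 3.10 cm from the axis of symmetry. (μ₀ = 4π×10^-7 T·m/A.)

No conduction current crosses the gap, so I_d there equals the 6.53×10^-3 A in the leads.
For r < R the Ampère–Maxwell law gives B(2πr) = μ₀ I_d (r²/R²), so B = μ₀ I_d r/(2πR²) = (4π×10^-7)(6.53×10^-3)(0.0310)/(2π·0.0923²) = 4.75×10^-9 T.

4.75×10^-9 T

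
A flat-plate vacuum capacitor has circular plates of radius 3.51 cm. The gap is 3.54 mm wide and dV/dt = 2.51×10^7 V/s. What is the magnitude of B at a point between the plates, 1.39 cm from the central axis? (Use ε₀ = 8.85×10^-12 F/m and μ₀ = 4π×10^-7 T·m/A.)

I_d = C dV/dt with C = ε₀πR²/d = 9.675×10^-12 F, so I_d = (9.675×10^-12)(2.51×10^7) = 2.428×10^-4 A.
An Ampèrian loop of radius r encloses a fraction (r/R)² of I_d. Then B·2πr = μ₀ I_d (r/R)², giving B = μ₀ I_d r/(2πR²) = 5.48×10^-10 T.

5.48×10^-10 T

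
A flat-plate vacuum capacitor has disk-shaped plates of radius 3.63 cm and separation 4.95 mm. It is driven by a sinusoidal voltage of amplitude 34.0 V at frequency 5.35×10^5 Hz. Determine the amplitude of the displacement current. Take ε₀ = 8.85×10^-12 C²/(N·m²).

C = ε₀A/d = (8.85×10^-12)(4.140×10^-3)/(4.95×10^-3) = 7.402×10^-12 F; ω = 2πf = 3.362×10^6 rad/s.
I_d = C dV/dt, so |I_d|_max = C V₀ ω = (7.402×10^-12)(34.0)(3.362×10^6) = 8.46×10^-4 A.

8.46×10^-4 A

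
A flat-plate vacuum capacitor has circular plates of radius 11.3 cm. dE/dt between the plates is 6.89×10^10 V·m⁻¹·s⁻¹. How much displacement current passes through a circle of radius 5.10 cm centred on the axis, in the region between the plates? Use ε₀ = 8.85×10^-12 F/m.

Through the whole plate area (πR² = 0.04011 m²), I_d = ε₀ πR² dE/dt = 0.02446 A.
Since J_d is uniform, the enclosed fraction is (r/R)² = 0.2037, giving I_d,enc = 4.98×10^-3 A.

4.98×10^-3 A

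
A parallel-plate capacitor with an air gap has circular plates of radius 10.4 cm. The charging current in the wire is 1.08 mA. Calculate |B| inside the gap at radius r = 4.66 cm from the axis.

9.31×10^-10 T

By continuity the displacement current in the gap matches the conduction current: I_d = 1.08×10^-3 A.
An Ampèrian loop of radius r encloses a fraction (r/R)² of I_d. Then B·2πr = μ₀ I_d (r/R)², giving B = μ₀ I_d r/(2πR²) = 9.31×10^-10 T.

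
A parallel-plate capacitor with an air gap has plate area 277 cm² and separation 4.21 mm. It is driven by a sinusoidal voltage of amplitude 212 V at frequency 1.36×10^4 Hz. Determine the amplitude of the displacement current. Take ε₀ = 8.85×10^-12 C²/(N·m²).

1.05×10^-3 A

The displacement current equals the conduction current C dV/dt, which peaks at C V₀ ω.
With C = ε₀A/d = (8.85×10^-12)(0.0277)/(4.21×10^-3) = 5.823×10^-11 F and ω = 2πf = 8.545×10^4 rad/s, I_d,max = (5.823×10^-11)(212)(8.545×10^4) = 1.05×10^-3 A.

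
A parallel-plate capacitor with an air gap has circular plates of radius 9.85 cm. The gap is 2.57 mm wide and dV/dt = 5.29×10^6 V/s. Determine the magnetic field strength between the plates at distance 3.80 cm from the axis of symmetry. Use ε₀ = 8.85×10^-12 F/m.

I_d = C dV/dt with C = ε₀πR²/d = 1.050×10^-10 F, so I_d = (1.050×10^-10)(5.29×10^6) = 5.554×10^-4 A.
For r < R the Ampère–Maxwell law gives B(2πr) = μ₀ I_d (r²/R²), so B = μ₀ I_d r/(2πR²) = (4π×10^-7)(5.554×10^-4)(0.0380)/(2π·0.0985²) = 4.35×10^-10 T.

4.35×10^-10 T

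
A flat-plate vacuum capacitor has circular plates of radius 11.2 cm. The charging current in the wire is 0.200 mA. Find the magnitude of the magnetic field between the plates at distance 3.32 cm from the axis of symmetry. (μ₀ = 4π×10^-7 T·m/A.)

No conduction current crosses the gap, so I_d there equals the 2.00×10^-4 A in the leads.
An Ampèrian loop of radius r encloses a fraction (r/R)² of I_d. Then B·2πr = μ₀ I_d (r/R)², giving B = μ₀ I_d r/(2πR²) = 1.06×10^-10 T.

1.06×10^-10 T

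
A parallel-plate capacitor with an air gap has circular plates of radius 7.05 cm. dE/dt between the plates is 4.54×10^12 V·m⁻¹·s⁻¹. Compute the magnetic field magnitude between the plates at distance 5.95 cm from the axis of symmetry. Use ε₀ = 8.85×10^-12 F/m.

Through the whole plate area (πR² = 0.01561 m²), I_d = ε₀ πR² dE/dt = 0.6272 A.
For r < R the Ampère–Maxwell law gives B(2πr) = μ₀ I_d (r²/R²), so B = μ₀ I_d r/(2πR²) = (4π×10^-7)(0.6272)(0.0595)/(2π·0.0705²) = 1.50×10^-6 T.

1.50×10^-6 T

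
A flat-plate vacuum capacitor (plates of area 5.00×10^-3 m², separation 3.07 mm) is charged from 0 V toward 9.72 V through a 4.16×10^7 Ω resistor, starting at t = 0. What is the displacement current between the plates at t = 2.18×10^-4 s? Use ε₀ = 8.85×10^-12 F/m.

C = ε₀A/d = (8.85×10^-12)(5.00×10^-3)/(3.07×10^-3) = 1.441×10^-11 F and τ = RC = 5.995×10^-4 s. I_d in the gap equals the RC charging current.
I_d(t) = (V₀/R) e^(−t/τ) = 2.337×10^-7 · e^(−0.3636) = 1.62×10^-7 A.

1.62×10^-7 A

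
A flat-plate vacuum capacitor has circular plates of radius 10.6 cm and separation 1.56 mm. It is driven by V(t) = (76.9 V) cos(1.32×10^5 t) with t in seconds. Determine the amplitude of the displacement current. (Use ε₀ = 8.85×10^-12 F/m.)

2.03×10^-3 A

The displacement current equals the conduction current C dV/dt, which peaks at C V₀ ω.
With C = ε₀A/d = (8.85×10^-12)(0.03530)/(1.56×10^-3) = 2.003×10^-10 F and ω = 1.32×10^5 rad/s, I_d,max = (2.003×10^-10)(76.9)(1.32×10^5) = 2.03×10^-3 A.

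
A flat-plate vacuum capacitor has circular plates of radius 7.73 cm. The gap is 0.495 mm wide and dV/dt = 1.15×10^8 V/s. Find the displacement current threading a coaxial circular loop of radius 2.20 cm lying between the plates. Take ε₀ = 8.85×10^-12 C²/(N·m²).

3.13×10^-3 A

I_d = C dV/dt with C = ε₀πR²/d = 3.356×10^-10 F, so I_d = (3.356×10^-10)(1.15×10^8) = 0.03859 A.
Since J_d is uniform, the enclosed fraction is (r/R)² = 0.08100, giving I_d,enc = 3.13×10^-3 A.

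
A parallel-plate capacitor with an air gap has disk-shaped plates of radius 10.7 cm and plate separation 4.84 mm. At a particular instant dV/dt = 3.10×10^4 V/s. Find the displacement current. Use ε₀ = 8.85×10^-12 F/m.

2.04×10^-6 A

E = V/d so dE/dt = (dV/dt)/d = 6.405×10^6 V/(m·s), and I_d = ε₀ A dE/dt = (8.85×10^-12)(0.03597)(6.405×10^6) = 2.04×10^-6 A.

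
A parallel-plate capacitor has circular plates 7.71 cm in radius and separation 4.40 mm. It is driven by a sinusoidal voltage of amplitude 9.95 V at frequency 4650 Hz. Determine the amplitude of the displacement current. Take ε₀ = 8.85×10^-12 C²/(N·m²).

1.09×10^-5 A

C = ε₀A/d = (8.85×10^-12)(0.01867)/(4.40×10^-3) = 3.755×10^-11 F; ω = 2πf = 2.922×10^4 rad/s.
I_d = C dV/dt, so |I_d|_max = C V₀ ω = (3.755×10^-11)(9.95)(2.922×10^4) = 1.09×10^-5 A.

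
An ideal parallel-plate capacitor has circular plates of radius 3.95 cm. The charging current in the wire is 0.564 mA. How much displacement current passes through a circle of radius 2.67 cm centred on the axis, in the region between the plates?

2.58×10^-4 A

No conduction current crosses the gap, so I_d there equals the 5.64×10^-4 A in the leads.
Through an area πr² the displacement current is I_d·(πr²/πR²) = I_d (r/R)² = 2.58×10^-4 A.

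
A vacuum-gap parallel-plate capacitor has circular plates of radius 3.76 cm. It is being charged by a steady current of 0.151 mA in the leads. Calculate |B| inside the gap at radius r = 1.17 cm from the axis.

By continuity the displacement current in the gap matches the conduction current: I_d = 1.51×10^-4 A.
∮B·dl = μ₀ I_d,enc with I_d,enc = I_d r²/R² = 1.462×10^-5 A; so B = μ₀ I_d,enc/(2πr) = 2.50×10^-10 T.

2.50×10^-10 T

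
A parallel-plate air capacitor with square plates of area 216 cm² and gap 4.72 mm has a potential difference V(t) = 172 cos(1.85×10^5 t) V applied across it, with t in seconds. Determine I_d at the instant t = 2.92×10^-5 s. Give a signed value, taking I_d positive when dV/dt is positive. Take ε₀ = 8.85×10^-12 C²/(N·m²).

9.94×10^-4 A

dV/dt = (172)(1.85×10^5)·−sin(5.402) = 2.455×10^7 V/s.
I_d = C dV/dt with C = ε₀A/d = (8.85×10^-12)(0.0216)/(4.72×10^-3) = 4.050×10^-11 F, so I_d = (4.050×10^-11)(2.455×10^7) = 9.94×10^-4 A.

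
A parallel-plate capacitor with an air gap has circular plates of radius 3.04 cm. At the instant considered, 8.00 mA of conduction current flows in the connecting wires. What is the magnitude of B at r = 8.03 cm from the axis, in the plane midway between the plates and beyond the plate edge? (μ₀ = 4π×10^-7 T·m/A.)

1.99×10^-8 T

By continuity the displacement current in the gap matches the conduction current: I_d = 8.00×10^-3 A.
Outside the plates the loop encloses all of I_d, so B·2πr = μ₀ I_d and B = 1.99×10^-8 T.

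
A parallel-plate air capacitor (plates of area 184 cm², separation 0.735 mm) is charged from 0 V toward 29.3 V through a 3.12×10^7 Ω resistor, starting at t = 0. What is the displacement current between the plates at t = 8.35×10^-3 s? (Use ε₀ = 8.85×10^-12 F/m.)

C = ε₀A/d = (8.85×10^-12)(0.0184)/(7.35×10^-4) = 2.216×10^-10 F and τ = RC = 6.914×10^-3 s. I_d in the gap equals the RC charging current.
I_d(t) = (V₀/R) e^(−t/τ) = 9.391×10^-7 · e^(−1.208) = 2.81×10^-7 A.

2.81×10^-7 A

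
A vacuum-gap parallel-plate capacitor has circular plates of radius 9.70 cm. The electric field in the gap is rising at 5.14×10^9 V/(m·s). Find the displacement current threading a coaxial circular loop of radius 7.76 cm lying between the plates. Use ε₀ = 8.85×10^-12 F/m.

Through the whole plate area (πR² = 0.02956 m²), I_d = ε₀ πR² dE/dt = 1.345×10^-3 A.
Since J_d is uniform, the enclosed fraction is (r/R)² = 0.6400, giving I_d,enc = 8.61×10^-4 A.

8.61×10^-4 A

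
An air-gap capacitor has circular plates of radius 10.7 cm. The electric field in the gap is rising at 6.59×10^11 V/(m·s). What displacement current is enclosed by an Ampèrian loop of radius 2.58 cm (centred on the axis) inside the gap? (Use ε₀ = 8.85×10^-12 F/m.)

I_d = ε₀ dΦ_E/dt = ε₀ πR² (dE/dt) = (8.85×10^-12)(0.03597)(6.59×10^11) = 0.2098 A through the full plate area.
The field is uniform, so I_d,enc = I_d (r/R)² = (0.2098)(2.58/10.7)² = 0.0122 A.

0.0122 A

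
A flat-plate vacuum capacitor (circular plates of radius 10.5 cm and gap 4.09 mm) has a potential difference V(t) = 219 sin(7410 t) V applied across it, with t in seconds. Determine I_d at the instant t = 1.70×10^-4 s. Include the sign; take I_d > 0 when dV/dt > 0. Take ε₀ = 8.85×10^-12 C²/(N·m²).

dE/dt = (V₀ω/d)·cos(ωt) with ωt = 1.2597 rad: (219)(7410)(0.3061)/(4.09×10^-3) = 1.215×10^8 V/(m·s).
I_d = ε₀ A dE/dt = (8.85×10^-12)(0.03464)(1.215×10^8) = 3.72×10^-5 A.

3.72×10^-5 A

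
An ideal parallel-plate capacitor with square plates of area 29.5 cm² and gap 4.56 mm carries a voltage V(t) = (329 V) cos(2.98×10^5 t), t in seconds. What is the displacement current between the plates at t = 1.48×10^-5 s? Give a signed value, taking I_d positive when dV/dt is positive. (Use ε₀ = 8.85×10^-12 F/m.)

dE/dt = (V₀ω/d)·−sin(ωt) with ωt = 4.4104 rad: (329)(2.98×10^5)(0.9547)/(4.56×10^-3) = 2.053×10^10 V/(m·s).
I_d = ε₀ A dE/dt = (8.85×10^-12)(2.95×10^-3)(2.053×10^10) = 5.36×10^-4 A.

5.36×10^-4 A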